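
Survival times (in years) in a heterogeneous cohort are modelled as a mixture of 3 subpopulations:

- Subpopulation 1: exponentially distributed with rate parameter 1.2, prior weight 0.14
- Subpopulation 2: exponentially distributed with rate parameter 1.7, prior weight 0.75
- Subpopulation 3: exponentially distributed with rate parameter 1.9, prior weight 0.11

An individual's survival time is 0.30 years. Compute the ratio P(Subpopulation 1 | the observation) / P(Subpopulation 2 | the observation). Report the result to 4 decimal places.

Since P(k|x) ∝ P(Z=k) f_k(x), the posterior odds are P(Z=i) f_i(x) / (P(Z=j) f_j(x)).
Evaluate each component's likelihood at the observed value:
  L_1 = 1.2·e^(−1.2·0.30) = 1.2·e^(−0.3600) = 0.837212
  L_2 = 1.7·e^(−1.7·0.30) = 1.7·e^(−0.5100) = 1.02084
  L_3 = 1.9·e^(−1.9·0.30) = 1.9·e^(−0.5700) = 1.0745
Posterior odds = (P(Z=1)·L_1) / (P(Z=2)·L_2) = (0.14·0.837212) / (0.75·1.02084) = 0.11721 / 0.765632 ≈ 0.1531

0.1531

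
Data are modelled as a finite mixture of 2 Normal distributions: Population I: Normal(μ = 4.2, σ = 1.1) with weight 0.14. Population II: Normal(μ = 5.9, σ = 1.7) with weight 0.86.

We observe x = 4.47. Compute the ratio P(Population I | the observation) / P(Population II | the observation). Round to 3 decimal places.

0.348

The posterior odds equal the prior odds times the likelihood ratio: (w_i/w_j)·(f_i(x)/f_j(x)).
Component likelihoods at x = 4.47:
  f_I = (1/(1.1·√(2π)))·exp(−(4.47−4.2)²/(2·1.1²)) = 0.362675·exp(-0.03012) = 0.351913
  f_II = (1/(1.7·√(2π)))·exp(−(4.47−5.9)²/(2·1.7²)) = 0.234672·exp(-0.35379) = 0.164745
0.0492678 / 0.141681 ≈ 0.348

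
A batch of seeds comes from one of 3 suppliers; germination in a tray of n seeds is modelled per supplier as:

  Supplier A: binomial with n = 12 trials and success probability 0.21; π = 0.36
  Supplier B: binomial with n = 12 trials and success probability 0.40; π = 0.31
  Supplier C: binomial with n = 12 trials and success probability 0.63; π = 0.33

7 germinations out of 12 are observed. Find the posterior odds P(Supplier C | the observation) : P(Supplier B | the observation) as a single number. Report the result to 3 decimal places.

2.282

Posterior odds = (π_i f_i(x)) / (π_j f_j(x)); the normalising sum cancels.
Component likelihoods at x = 7 germinations out of 12:
  p_A = 0.0043893
  p_B = 0.100902
  p_C = 0.21633
0.071389 / 0.0312797 ≈ 2.282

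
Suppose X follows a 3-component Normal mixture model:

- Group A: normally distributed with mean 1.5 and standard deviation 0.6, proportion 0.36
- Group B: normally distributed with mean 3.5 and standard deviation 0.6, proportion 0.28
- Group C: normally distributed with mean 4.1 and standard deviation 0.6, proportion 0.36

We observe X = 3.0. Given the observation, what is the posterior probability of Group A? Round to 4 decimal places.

0.0563

Posterior ∝ prior × likelihood, so P(k | x) ∝ w_k f_k(x); normalise over all components.
Normal densities:
  p_A = (1/(0.6·√(2π)))·exp(−(3.0−1.5)²/(2·0.6²)) = 0.664904·exp(-3.12500) = 0.0292138
  p_B = (1/(0.6·√(2π)))·exp(−(3.0−3.5)²/(2·0.6²)) = 0.664904·exp(-0.34722) = 0.469853
  p_C = (1/(0.6·√(2π)))·exp(−(3.0−4.1)²/(2·0.6²)) = 0.664904·exp(-1.68056) = 0.123852
Weight by the priors:
  w_A·p_A = 0.36 × 0.0292138 = 0.010517
  w_B·p_B = 0.28 × 0.469853 = 0.131559
  w_C·p_C = 0.36 × 0.123852 = 0.0445867
Denominator: 0.010517 + 0.131559 + 0.0445867 = 0.186663
P(Group A | 3.0) ≈ 0.0563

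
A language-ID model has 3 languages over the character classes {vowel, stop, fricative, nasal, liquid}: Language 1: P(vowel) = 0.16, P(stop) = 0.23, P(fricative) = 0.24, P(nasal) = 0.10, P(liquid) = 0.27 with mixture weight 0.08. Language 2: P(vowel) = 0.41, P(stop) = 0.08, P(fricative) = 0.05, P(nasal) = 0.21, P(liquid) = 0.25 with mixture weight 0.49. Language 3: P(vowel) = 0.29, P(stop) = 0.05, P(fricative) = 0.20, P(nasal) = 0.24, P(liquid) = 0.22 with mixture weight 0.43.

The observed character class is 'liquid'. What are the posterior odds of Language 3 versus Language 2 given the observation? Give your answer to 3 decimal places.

0.772

Posterior odds = (π_i f_i(x)) / (π_j f_j(x)); the normalising sum cancels.
Evaluate each component's likelihood at the observed value:
  p_1 = P(liquid | comp) = 0.27
  p_2 = P(liquid | comp) = 0.25
  p_3 = P(liquid | comp) = 0.22
Posterior odds = (π_3·p_3) / (π_2·p_2) = (0.43·0.22) / (0.49·0.25) = 0.0946 / 0.1225 ≈ 0.772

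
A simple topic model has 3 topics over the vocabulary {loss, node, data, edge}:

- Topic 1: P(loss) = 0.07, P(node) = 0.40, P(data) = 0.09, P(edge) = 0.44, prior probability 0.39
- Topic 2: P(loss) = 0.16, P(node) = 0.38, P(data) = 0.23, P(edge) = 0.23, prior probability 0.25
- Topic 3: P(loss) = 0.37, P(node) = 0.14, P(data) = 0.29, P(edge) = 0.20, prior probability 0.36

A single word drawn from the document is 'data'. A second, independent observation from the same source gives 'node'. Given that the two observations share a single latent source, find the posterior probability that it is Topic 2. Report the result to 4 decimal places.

The responsibility of component k is P(Z=k) f_k(x) divided by Σ_j P(Z=j) f_j(x).
Since both observations come from the same component, the likelihood for component k is f_k(x₁)·f_k(x₂).
  L_1 = [0.09] × [0.4] = 0.036
  L_2 = [0.23] × [0.38] = 0.0874
  L_3 = [0.29] × [0.14] = 0.0406
Unnormalised posteriors:
  P(Z=1)·L_1 = 0.39 × 0.036 = 0.01404
  P(Z=2)·L_2 = 0.25 × 0.0874 = 0.02185
  P(Z=3)·L_3 = 0.36 × 0.0406 = 0.014616
Sum: 0.01404 + 0.02185 + 0.014616 = 0.050506
So the posterior for Topic 2 is 0.02185 / 0.050506 ≈ 0.4326.

0.4326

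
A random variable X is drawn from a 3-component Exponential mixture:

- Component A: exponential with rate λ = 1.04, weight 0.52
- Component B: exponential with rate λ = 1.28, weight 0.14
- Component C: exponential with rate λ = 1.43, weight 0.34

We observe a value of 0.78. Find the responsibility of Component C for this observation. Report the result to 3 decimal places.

0.342

The responsibility of component k is P(Z=k) f_k(x) divided by Σ_j P(Z=j) f_j(x).
Exponential densities:
  L_A = 0.462098
  L_B = 0.47164
  L_C = 0.468731
Prior × likelihood for each component:
  P(Z=A)·L_A = 0.52 × 0.462098 = 0.240291
  P(Z=B)·L_B = 0.14 × 0.47164 = 0.0660296
  P(Z=C)·L_C = 0.34 × 0.468731 = 0.159369
Marginal: 0.240291 + 0.0660296 + 0.159369 = 0.465689
So the posterior for Component C is 0.159369 / 0.465689 ≈ 0.342.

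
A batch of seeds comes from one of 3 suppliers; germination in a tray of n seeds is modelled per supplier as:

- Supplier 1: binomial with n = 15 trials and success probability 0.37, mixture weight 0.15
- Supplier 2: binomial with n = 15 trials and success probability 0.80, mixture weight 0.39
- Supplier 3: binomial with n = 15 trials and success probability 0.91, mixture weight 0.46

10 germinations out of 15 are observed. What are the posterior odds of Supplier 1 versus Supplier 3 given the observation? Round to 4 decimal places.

The posterior odds equal the prior odds times the likelihood ratio: (π_i/π_j)·(f_i(x)/f_j(x)).
Binomial probabilities:
  p_1 = 0.014331
  p_2 = 0.103182
  p_3 = 0.00690529
0.00214964 / 0.00317643 ≈ 0.6767

0.6767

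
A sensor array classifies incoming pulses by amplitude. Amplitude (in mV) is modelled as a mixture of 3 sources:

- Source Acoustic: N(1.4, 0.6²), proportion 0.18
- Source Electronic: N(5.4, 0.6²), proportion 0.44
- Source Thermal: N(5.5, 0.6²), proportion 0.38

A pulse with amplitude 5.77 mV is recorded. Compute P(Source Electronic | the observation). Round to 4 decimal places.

0.5144

P(component k | x) = w_k·f_k(x) / marginal(x), where marginal(x) = Σ_j w_j·f_j(x).
Evaluate each component's likelihood at the observed value:
  p_Acoustic = (1/(0.6·√(2π)))·exp(−(5.77−1.4)²/(2·0.6²)) = 0.664904·exp(-26.52347) = 2.01262e-12
  p_Electronic = (1/(0.6·√(2π)))·exp(−(5.77−5.4)²/(2·0.6²)) = 0.664904·exp(-0.19014) = 0.549772
  p_Thermal = (1/(0.6·√(2π)))·exp(−(5.77−5.5)²/(2·0.6²)) = 0.664904·exp(-0.10125) = 0.600878
Prior × likelihood for each component:
  w_Acoustic·p_Acoustic = 0.18 × 2.01262e-12 = 3.62271e-13
  w_Electronic·p_Electronic = 0.44 × 0.549772 = 0.2419
  w_Thermal·p_Thermal = 0.38 × 0.600878 = 0.228334
Normaliser: 3.62271e-13 + 0.2419 + 0.228334 = 0.470233
So the posterior for Source Electronic is 0.2419 / 0.470233 ≈ 0.5144.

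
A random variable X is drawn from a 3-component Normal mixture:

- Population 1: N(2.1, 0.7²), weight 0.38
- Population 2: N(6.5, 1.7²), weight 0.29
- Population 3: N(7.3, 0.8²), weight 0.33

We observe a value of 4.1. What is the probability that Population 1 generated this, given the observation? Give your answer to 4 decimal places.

0.1268

By Bayes' theorem, P(k | x) = P(Z=k) f_k(x) / Σ_j P(Z=j) f_j(x).
Component likelihoods at x = 4.1:
  p_1 = 0.00962014
  p_2 = 0.0866302
  p_3 = 0.000167288
Weight by the priors:
  P(Z=1)·p_1 = 0.38 × 0.00962014 = 0.00365565
  P(Z=2)·p_2 = 0.29 × 0.0866302 = 0.0251228
  P(Z=3)·p_3 = 0.33 × 0.000167288 = 5.5205e-05
Evidence: 0.00365565 + 0.0251228 + 5.5205e-05 = 0.0288336
P(Population 1 | x) = 0.00365565 / 0.0288336 ≈ 0.1268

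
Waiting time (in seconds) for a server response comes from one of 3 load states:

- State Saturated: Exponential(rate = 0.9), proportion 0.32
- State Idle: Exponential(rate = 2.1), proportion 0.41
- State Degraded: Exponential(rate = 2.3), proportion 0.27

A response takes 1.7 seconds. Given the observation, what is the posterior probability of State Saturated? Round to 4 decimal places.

0.6296

Apply Bayes' rule: the posterior for each component is proportional to its prior times its likelihood at x.
Evaluate each component's likelihood at the observed value:
  f_Saturated = 0.9·e^(−0.9·1.7) = 0.9·e^(−1.5300) = 0.194882
  f_Idle = 2.1·e^(−2.1·1.7) = 2.1·e^(−3.5700) = 0.0591273
  f_Degraded = 2.3·e^(−2.3·1.7) = 2.3·e^(−3.9100) = 0.0460932
Prior × likelihood for each component:
  π_Saturated·f_Saturated = 0.32 × 0.194882 = 0.0623623
  π_Idle·f_Idle = 0.41 × 0.0591273 = 0.0242422
  π_Degraded·f_Degraded = 0.27 × 0.0460932 = 0.0124452
Sum: 0.0623623 + 0.0242422 + 0.0124452 = 0.0990496
Responsibility of State Saturated: 0.0623623 / 0.0990496 ≈ 0.6296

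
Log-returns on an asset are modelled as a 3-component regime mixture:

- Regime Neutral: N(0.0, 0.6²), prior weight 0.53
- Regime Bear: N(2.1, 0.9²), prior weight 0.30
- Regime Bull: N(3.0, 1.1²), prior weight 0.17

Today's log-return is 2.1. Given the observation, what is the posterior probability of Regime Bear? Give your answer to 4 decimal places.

Apply Bayes' rule: the posterior for each component is proportional to its prior times its likelihood at x.
Evaluate each component's likelihood at the observed value:
  L_Neutral = (1/(0.6·√(2π)))·exp(−(2.1−0.0)²/(2·0.6²)) = 0.664904·exp(-6.12500) = 0.00145447
  L_Bear = (1/(0.9·√(2π)))·exp(−(2.1−2.1)²/(2·0.9²)) = 0.443269·exp(-0.00000) = 0.443269
  L_Bull = (1/(1.1·√(2π)))·exp(−(2.1−3.0)²/(2·1.1²)) = 0.362675·exp(-0.33471) = 0.25951
Unnormalised posteriors:
  P(Z=Neutral)·L_Neutral = 0.53 × 0.00145447 = 0.00077087
  P(Z=Bear)·L_Bear = 0.30 × 0.443269 = 0.132981
  P(Z=Bull)·L_Bull = 0.17 × 0.25951 = 0.0441167
Marginal: 0.00077087 + 0.132981 + 0.0441167 = 0.177868
P(Regime Bear | x) = 0.132981 / 0.177868 ≈ 0.7476

0.7476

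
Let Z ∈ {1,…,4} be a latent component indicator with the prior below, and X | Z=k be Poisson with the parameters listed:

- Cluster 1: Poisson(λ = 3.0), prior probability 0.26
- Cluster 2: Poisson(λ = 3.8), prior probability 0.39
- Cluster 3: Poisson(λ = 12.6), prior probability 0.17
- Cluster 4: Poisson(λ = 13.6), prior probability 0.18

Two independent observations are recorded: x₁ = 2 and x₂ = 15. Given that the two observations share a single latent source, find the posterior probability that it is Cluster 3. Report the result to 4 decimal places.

The responsibility of component k is w_k f_k(x) divided by Σ_j w_j f_j(x).
Since both observations come from the same component, the likelihood for component k is f_k(x₁)·f_k(x₂).
  f_1 = [0.224042] × [5.46306e-07] = 1.22395e-07
  f_2 = [0.161517] × [8.51011e-06] = 1.37453e-06
  f_3 = [0.000267671] × [0.0825939] = 2.2108e-05
  f_4 = [0.000114721] × [0.0955386] = 1.09603e-05
Weight by the priors:
  w_1·f_1 = 0.26 × 1.22395e-07 = 3.18228e-08
  w_2·f_2 = 0.39 × 1.37453e-06 = 5.36066e-07
  w_3·f_3 = 0.17 × 2.2108e-05 = 3.75835e-06
  w_4·f_4 = 0.18 × 1.09603e-05 = 1.97285e-06
Sum: 3.18228e-08 + 5.36066e-07 + 3.75835e-06 + 1.97285e-06 = 6.29909e-06
Responsibility of Cluster 3: 3.75835e-06 / 6.29909e-06 ≈ 0.5966

0.5966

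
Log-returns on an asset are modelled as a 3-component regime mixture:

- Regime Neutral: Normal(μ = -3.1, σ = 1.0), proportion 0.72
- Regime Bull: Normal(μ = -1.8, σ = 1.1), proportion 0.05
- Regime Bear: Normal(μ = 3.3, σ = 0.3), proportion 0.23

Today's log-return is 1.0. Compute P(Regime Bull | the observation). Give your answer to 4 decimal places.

0.9170

By Bayes' theorem, P(k | x) = π_k f_k(x) / Σ_j π_j f_j(x).
Evaluate each component's likelihood at the observed value:
  f_Neutral = (1/(1.0·√(2π)))·exp(−(1.0−-3.1)²/(2·1.0²)) = 0.398942·exp(-8.40500) = 8.92617e-05
  f_Bull = (1/(1.1·√(2π)))·exp(−(1.0−-1.8)²/(2·1.1²)) = 0.362675·exp(-3.23967) = 0.0142085
  f_Bear = (1/(0.3·√(2π)))·exp(−(1.0−3.3)²/(2·0.3²)) = 1.329808·exp(-29.38889) = 2.29275e-13
Multiply by the mixture weights:
  π_Neutral·f_Neutral = 0.72 × 8.92617e-05 = 6.42684e-05
  π_Bull·f_Bull = 0.05 × 0.0142085 = 0.000710423
  π_Bear·f_Bear = 0.23 × 2.29275e-13 = 5.27332e-14
Sum: 6.42684e-05 + 0.000710423 + 5.27332e-14 = 0.000774691
Responsibility of Regime Bull: 0.000710423 / 0.000774691 ≈ 0.9170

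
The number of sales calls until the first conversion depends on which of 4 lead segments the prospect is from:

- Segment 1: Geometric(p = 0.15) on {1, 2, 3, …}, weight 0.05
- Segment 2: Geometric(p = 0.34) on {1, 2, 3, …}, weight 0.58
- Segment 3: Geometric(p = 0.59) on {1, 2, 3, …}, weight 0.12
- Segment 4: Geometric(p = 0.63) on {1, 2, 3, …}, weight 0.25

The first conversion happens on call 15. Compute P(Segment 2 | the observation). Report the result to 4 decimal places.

The responsibility of component k is π_k f_k(x) divided by Σ_j π_j f_j(x).
Component likelihoods at x = 15:
  p_1 = 0.0154155
  p_2 = 0.0010118
  p_3 = 2.23782e-06
  p_4 = 5.6776e-07
Unnormalised posteriors:
  π_1·p_1 = 0.05 × 0.0154155 = 0.000770773
  π_2·p_2 = 0.58 × 0.0010118 = 0.000586843
  π_3·p_3 = 0.12 × 2.23782e-06 = 2.68539e-07
  π_4·p_4 = 0.25 × 5.6776e-07 = 1.4194e-07
Marginal: 0.000770773 + 0.000586843 + 2.68539e-07 + 1.4194e-07 = 0.00135803
P(Segment 2 | data) = 0.000586843 / 0.00135803 ≈ 0.4321

0.4321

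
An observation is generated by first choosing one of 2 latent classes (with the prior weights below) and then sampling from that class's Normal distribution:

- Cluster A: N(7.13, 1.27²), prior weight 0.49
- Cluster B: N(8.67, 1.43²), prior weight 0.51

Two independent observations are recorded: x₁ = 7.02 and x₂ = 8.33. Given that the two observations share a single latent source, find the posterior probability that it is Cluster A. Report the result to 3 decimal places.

The responsibility of component k is π_k f_k(x) divided by Σ_j π_j f_j(x).
Since both observations come from the same component, the likelihood for component k is f_k(x₁)·f_k(x₂).
  f_A = [(1/(1.27·√(2π)))·exp(−(7.02−7.13)²/(2·1.27²)) = 0.314128·exp(-0.00375) = 0.312952] × [0.201019] = 0.0629092
  f_B = [(1/(1.43·√(2π)))·exp(−(7.02−8.67)²/(2·1.43²)) = 0.278981·exp(-0.66568) = 0.143375] × [0.271206] = 0.038884
Weight by the priors:
  π_A·f_A = 0.49 × 0.0629092 = 0.0308255
  π_B·f_B = 0.51 × 0.038884 = 0.0198309
Denominator: 0.0308255 + 0.0198309 = 0.0506564
P(Cluster A | data) ≈ 0.609

0.609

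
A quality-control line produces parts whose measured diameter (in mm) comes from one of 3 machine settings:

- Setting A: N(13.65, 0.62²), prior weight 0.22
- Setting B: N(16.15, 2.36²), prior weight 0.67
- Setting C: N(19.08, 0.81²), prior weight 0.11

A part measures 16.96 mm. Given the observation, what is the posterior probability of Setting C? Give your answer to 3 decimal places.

0.016

Posterior ∝ prior × likelihood, so P(k | x) ∝ w_k f_k(x); normalise over all components.
Evaluate each component's likelihood at the observed value:
  f_A = 4.16319e-07
  f_B = 0.159374
  f_C = 0.0160298
Unnormalised posteriors:
  w_A·f_A = 0.22 × 4.16319e-07 = 9.15903e-08
  w_B·f_B = 0.67 × 0.159374 = 0.106781
  w_C·f_C = 0.11 × 0.0160298 = 0.00176328
Sum: 9.15903e-08 + 0.106781 + 0.00176328 = 0.108544
So the posterior for Setting C is 0.00176328 / 0.108544 ≈ 0.016.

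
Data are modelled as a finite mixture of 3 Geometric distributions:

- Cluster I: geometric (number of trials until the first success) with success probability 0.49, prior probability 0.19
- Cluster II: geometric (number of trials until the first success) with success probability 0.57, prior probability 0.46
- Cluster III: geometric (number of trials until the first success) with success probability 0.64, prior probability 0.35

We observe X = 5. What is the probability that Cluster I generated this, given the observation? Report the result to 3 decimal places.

0.331

Posterior ∝ prior × likelihood, so P(k | x) ∝ π_k f_k(x); normalise over all components.
Component likelihoods at x = 5:
  L_I = 0.0331495
  L_II = 0.0194872
  L_III = 0.0107495
Multiply by the mixture weights:
  π_I·L_I = 0.19 × 0.0331495 = 0.0062984
  π_II·L_II = 0.46 × 0.0194872 = 0.0089641
  π_III·L_III = 0.35 × 0.0107495 = 0.00376234
Normaliser: 0.0062984 + 0.0089641 + 0.00376234 = 0.0190248
P(Cluster I | x) = 0.0062984 / 0.0190248 ≈ 0.331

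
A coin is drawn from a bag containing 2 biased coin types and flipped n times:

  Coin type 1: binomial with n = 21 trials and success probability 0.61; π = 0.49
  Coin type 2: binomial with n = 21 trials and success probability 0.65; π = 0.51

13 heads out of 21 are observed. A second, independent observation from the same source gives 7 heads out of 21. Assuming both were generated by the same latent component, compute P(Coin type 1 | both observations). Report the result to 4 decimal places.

0.7447

Posterior ∝ prior × likelihood, so P(k | x) ∝ w_k f_k(x); normalise over all components.
Since both observations come from the same component, the likelihood for component k is f_k(x₁)·f_k(x₂).
  f_1 = [0.176339] × [0.00688206] = 0.00121357
  f_2 = [0.169419] × [0.00235967] = 0.000399772
Prior × likelihood for each component:
  w_1·f_1 = 0.49 × 0.00121357 = 0.000594651
  w_2·f_2 = 0.51 × 0.000399772 = 0.000203884
Normaliser: 0.000594651 + 0.000203884 = 0.000798535
P(Coin type 1 | x) = 0.000594651 / 0.000798535 ≈ 0.7447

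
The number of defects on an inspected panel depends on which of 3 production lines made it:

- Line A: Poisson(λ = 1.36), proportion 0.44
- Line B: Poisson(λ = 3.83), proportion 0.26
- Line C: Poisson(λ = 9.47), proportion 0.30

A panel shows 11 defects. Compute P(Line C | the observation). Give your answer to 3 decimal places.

0.989

By Bayes' theorem, P(k | x) = w_k f_k(x) / Σ_j w_j f_j(x).
Component likelihoods at x = 11 defects:
  p_A = 1.89292e-07
  p_B = 0.00141476
  p_C = 0.106151
Unnormalised posteriors:
  w_A·p_A = 0.44 × 1.89292e-07 = 8.32884e-08
  w_B·p_B = 0.26 × 0.00141476 = 0.000367838
  w_C·p_C = 0.30 × 0.106151 = 0.0318454
Normaliser: 8.32884e-08 + 0.000367838 + 0.0318454 = 0.0322133
P(Line C | the observation) ≈ 0.989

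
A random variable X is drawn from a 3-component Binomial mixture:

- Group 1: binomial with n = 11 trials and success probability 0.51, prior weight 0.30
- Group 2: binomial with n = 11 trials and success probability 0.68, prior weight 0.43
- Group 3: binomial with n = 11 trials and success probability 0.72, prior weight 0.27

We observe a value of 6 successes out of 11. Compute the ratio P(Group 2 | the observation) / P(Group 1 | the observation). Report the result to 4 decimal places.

Since P(k|x) ∝ π_k f_k(x), the posterior odds are π_i f_i(x) / (π_j f_j(x)).
Binomial probabilities:
  L_1 = C(11,6)·0.51^6·0.49^5 = 462·0.0175963·0.0282475 = 0.229638
  L_2 = C(11,6)·0.68^6·0.32^5 = 462·0.0988675·0.00335544 = 0.153266
  L_3 = C(11,6)·0.72^6·0.28^5 = 462·0.139314·0.00172104 = 0.110771
Posterior odds = (π_2·L_2) / (π_1·L_1) = (0.43·0.153266) / (0.30·0.229638) = 0.0659043 / 0.0688913 ≈ 0.9566

0.9566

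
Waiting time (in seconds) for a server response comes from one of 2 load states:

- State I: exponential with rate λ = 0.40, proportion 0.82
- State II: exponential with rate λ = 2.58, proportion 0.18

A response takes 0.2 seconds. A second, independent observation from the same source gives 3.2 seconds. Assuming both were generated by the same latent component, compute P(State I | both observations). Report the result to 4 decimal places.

Posterior ∝ prior × likelihood, so P(k | x) ∝ π_k f_k(x); normalise over all components.
Since both observations come from the same component, the likelihood for component k is f_k(x₁)·f_k(x₂).
  p_I = [0.40·e^(−0.40·0.2) = 0.40·e^(−0.0800) = 0.369247] × [0.111215] = 0.0410657
  p_II = [2.58·e^(−2.58·0.2) = 2.58·e^(−0.5160) = 1.54001] × [0.000670015] = 0.00103183
Prior × likelihood for each component:
  π_I·p_I = 0.82 × 0.0410657 = 0.0336739
  π_II·p_II = 0.18 × 0.00103183 = 0.000185729
Marginal: 0.0336739 + 0.000185729 = 0.0338596
So the posterior for State I is 0.0336739 / 0.0338596 ≈ 0.9945.

0.9945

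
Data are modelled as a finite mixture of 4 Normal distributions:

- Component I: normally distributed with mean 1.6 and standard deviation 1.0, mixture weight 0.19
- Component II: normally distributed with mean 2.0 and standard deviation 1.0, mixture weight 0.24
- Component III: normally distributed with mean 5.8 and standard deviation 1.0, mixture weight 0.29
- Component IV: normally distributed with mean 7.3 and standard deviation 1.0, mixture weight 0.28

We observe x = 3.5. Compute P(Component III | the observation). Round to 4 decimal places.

0.1584

P(component k | x) = w_k·f_k(x) / marginal(x), where marginal(x) = Σ_j w_j·f_j(x).
Evaluate each component's likelihood at the observed value:
  f_I = 0.0656158
  f_II = 0.129518
  f_III = 0.028327
  f_IV = 0.000291947
Weight by the priors:
  w_I·f_I = 0.19 × 0.0656158 = 0.012467
  w_II·f_II = 0.24 × 0.129518 = 0.0310842
  w_III·f_III = 0.29 × 0.028327 = 0.00821484
  w_IV·f_IV = 0.28 × 0.000291947 = 8.17451e-05
Sum: 0.012467 + 0.0310842 + 0.00821484 + 8.17451e-05 = 0.0518478
P(Component III | the observation) ≈ 0.1584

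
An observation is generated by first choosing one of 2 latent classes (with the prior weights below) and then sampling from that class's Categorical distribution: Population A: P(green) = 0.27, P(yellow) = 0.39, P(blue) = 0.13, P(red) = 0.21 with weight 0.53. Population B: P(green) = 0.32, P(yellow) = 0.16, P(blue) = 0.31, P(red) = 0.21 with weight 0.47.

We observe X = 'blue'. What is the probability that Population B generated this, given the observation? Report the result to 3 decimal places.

P(component k | x) = π_k·f_k(x) / marginal(x), where marginal(x) = Σ_j π_j·f_j(x).
Categorical probabilities:
  p_A = 0.13
  p_B = 0.31
Unnormalised posteriors:
  π_A·p_A = 0.53 × 0.13 = 0.0689
  π_B·p_B = 0.47 × 0.31 = 0.1457
Marginal: 0.0689 + 0.1457 = 0.2146
P(Population B | 'blue') = 0.1457 / 0.2146 ≈ 0.679

0.679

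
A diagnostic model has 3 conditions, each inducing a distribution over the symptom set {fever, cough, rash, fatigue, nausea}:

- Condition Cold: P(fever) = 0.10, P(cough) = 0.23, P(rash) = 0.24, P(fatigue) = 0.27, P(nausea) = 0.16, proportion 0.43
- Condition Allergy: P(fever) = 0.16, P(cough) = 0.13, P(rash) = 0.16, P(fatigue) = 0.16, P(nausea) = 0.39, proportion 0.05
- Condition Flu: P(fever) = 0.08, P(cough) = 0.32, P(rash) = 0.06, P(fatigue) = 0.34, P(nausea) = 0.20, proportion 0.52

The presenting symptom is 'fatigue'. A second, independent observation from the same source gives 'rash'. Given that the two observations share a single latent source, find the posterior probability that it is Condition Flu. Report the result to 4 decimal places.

0.2669

Apply Bayes' rule: the posterior for each component is proportional to its prior times its likelihood at x.
Since both observations come from the same component, the likelihood for component k is f_k(x₁)·f_k(x₂).
  f_Cold = [0.27] × [0.24] = 0.0648
  f_Allergy = [0.16] × [0.16] = 0.0256
  f_Flu = [0.34] × [0.06] = 0.0204
Prior × likelihood for each component:
  w_Cold·f_Cold = 0.43 × 0.0648 = 0.027864
  w_Allergy·f_Allergy = 0.05 × 0.0256 = 0.00128
  w_Flu·f_Flu = 0.52 × 0.0204 = 0.010608
Denominator: 0.027864 + 0.00128 + 0.010608 = 0.039752
P(Condition Flu | x₁, x₂) ≈ 0.2669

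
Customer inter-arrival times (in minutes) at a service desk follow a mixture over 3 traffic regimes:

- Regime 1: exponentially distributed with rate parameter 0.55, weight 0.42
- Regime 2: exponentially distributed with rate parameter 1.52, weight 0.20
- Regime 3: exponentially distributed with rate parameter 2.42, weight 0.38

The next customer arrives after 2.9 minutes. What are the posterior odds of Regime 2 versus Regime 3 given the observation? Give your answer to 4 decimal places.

Since P(k|x) ∝ w_k f_k(x), the posterior odds are w_i f_i(x) / (w_j f_j(x)).
Evaluate each component's likelihood at the observed value:
  L_1 = 0.1116
  L_2 = 0.0185129
  L_3 = 0.00216739
0.00370257 / 0.000823607 ≈ 4.4956

4.4956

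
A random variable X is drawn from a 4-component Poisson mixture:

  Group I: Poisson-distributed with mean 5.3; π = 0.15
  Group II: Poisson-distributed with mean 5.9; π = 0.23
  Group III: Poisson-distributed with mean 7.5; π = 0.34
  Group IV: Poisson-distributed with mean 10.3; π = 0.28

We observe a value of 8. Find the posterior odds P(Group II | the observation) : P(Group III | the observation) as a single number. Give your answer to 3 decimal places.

0.491

The posterior odds equal the prior odds times the likelihood ratio: (π_i/π_j)·(f_i(x)/f_j(x)).
Component likelihoods at x = 8:
  L_I = 0.0770772
  L_II = 0.0997604
  L_III = 0.137329
  L_IV = 0.105668
Odds = (0.23/0.34) × (0.0997604/0.137329) = 0.676471 × 0.726436 ≈ 0.491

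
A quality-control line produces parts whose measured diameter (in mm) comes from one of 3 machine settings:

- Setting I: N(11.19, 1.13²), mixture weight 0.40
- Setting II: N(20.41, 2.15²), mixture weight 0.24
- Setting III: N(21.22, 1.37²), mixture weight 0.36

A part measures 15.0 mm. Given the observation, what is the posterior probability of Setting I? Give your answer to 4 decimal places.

0.2033

The responsibility of component k is π_k f_k(x) divided by Σ_j π_j f_j(x).
Component likelihoods at x = 15.0 mm:
  L_I = (1/(1.13·√(2π)))·exp(−(15.0−11.19)²/(2·1.13²)) = 0.353046·exp(-5.68412) = 0.00120019
  L_II = (1/(2.15·√(2π)))·exp(−(15.0−20.41)²/(2·2.15²)) = 0.185555·exp(-3.16583) = 0.00782653
  L_III = (1/(1.37·√(2π)))·exp(−(15.0−21.22)²/(2·1.37²)) = 0.291199·exp(-10.30646) = 9.73082e-06
Prior × likelihood for each component:
  π_I·L_I = 0.40 × 0.00120019 = 0.000480077
  π_II·L_II = 0.24 × 0.00782653 = 0.00187837
  π_III·L_III = 0.36 × 9.73082e-06 = 3.5031e-06
Sum: 0.000480077 + 0.00187837 + 3.5031e-06 = 0.00236195
So the posterior for Setting I is 0.000480077 / 0.00236195 ≈ 0.2033.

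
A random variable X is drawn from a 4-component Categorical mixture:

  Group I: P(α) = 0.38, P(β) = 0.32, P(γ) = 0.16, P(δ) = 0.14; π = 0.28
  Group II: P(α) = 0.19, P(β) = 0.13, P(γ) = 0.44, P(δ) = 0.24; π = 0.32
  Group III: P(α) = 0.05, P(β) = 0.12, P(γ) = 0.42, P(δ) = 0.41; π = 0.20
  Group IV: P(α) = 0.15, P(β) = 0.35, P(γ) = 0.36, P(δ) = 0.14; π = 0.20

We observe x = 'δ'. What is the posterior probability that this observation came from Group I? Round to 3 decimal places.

0.173

Posterior ∝ prior × likelihood, so P(k | x) ∝ π_k f_k(x); normalise over all components.
Component likelihoods at x = 'δ':
  p_I = 0.14
  p_II = 0.24
  p_III = 0.41
  p_IV = 0.14
Multiply by the mixture weights:
  π_I·p_I = 0.28 × 0.14 = 0.0392
  π_II·p_II = 0.32 × 0.24 = 0.0768
  π_III·p_III = 0.20 × 0.41 = 0.082
  π_IV·p_IV = 0.20 × 0.14 = 0.028
Sum: 0.0392 + 0.0768 + 0.082 + 0.028 = 0.226
Responsibility of Group I: 0.0392 / 0.226 ≈ 0.173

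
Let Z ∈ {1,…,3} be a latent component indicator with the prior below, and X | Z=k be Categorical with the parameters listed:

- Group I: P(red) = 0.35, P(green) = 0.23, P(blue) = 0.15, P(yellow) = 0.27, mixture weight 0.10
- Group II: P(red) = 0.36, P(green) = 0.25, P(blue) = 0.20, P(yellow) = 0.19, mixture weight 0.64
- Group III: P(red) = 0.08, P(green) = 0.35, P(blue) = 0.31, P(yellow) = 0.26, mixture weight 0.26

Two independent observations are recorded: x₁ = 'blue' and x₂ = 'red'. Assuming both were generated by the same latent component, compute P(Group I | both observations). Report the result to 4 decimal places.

Apply Bayes' rule: the posterior for each component is proportional to its prior times its likelihood at x.
Since both observations come from the same component, the likelihood for component k is f_k(x₁)·f_k(x₂).
  f_I = [P(blue | comp) = 0.15] × [0.35] = 0.0525
  f_II = [P(blue | comp) = 0.20] × [0.36] = 0.072
  f_III = [P(blue | comp) = 0.31] × [0.08] = 0.0248
Weight by the priors:
  π_I·f_I = 0.10 × 0.0525 = 0.00525
  π_II·f_II = 0.64 × 0.072 = 0.04608
  π_III·f_III = 0.26 × 0.0248 = 0.006448
Normaliser: 0.00525 + 0.04608 + 0.006448 = 0.057778
Responsibility of Group I: 0.00525 / 0.057778 ≈ 0.0909

0.0909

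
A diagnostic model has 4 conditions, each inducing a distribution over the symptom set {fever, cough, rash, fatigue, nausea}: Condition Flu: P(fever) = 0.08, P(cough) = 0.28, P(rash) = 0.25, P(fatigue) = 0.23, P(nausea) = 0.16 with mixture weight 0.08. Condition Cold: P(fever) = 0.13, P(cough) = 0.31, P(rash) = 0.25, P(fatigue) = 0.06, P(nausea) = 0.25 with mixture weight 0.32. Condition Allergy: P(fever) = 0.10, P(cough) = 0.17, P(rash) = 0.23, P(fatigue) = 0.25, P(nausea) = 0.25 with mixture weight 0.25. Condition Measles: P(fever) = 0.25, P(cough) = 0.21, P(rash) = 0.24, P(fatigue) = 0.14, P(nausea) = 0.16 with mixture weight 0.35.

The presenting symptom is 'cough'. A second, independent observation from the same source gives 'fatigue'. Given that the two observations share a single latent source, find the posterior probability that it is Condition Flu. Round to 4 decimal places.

Apply Bayes' rule: the posterior for each component is proportional to its prior times its likelihood at x.
Since both observations come from the same component, the likelihood for component k is f_k(x₁)·f_k(x₂).
  p_Flu = [0.28] × [0.23] = 0.0644
  p_Cold = [0.31] × [0.06] = 0.0186
  p_Allergy = [0.17] × [0.25] = 0.0425
  p_Measles = [0.21] × [0.14] = 0.0294
Weight by the priors:
  π_Flu·p_Flu = 0.08 × 0.0644 = 0.005152
  π_Cold·p_Cold = 0.32 × 0.0186 = 0.005952
  π_Allergy·p_Allergy = 0.25 × 0.0425 = 0.010625
  π_Measles·p_Measles = 0.35 × 0.0294 = 0.01029
Normaliser: 0.005152 + 0.005952 + 0.010625 + 0.01029 = 0.032019
P(Condition Flu | x₁,x₂) = 0.005152 / 0.032019 ≈ 0.1609

0.1609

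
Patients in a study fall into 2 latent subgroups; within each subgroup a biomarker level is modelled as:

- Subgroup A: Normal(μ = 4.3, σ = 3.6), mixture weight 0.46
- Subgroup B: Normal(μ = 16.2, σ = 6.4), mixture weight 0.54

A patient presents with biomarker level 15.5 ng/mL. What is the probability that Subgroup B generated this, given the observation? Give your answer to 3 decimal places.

0.988

The responsibility of component k is P(Z=k) f_k(x) divided by Σ_j P(Z=j) f_j(x).
Normal densities:
  L_A = 0.000876671
  L_B = 0.061963
Weight by the priors:
  P(Z=A)·L_A = 0.46 × 0.000876671 = 0.000403269
  P(Z=B)·L_B = 0.54 × 0.061963 = 0.03346
Marginal: 0.000403269 + 0.03346 = 0.0338633
P(Subgroup B | 15.5 ng/mL) = 0.03346 / 0.0338633 ≈ 0.988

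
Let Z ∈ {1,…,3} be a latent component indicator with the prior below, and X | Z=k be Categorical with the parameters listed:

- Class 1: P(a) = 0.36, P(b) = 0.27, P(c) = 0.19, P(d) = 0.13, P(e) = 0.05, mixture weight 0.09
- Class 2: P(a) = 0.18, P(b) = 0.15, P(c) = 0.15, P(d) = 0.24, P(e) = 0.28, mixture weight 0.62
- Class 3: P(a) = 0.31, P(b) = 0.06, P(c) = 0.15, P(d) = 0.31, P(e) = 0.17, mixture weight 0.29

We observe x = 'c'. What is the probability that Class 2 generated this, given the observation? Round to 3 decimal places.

Apply Bayes' rule: the posterior for each component is proportional to its prior times its likelihood at x.
Evaluate each component's likelihood at the observed value:
  f_1 = 0.19
  f_2 = 0.15
  f_3 = 0.15
Prior × likelihood for each component:
  π_1·f_1 = 0.09 × 0.19 = 0.0171
  π_2·f_2 = 0.62 × 0.15 = 0.093
  π_3·f_3 = 0.29 × 0.15 = 0.0435
Evidence: 0.0171 + 0.093 + 0.0435 = 0.1536
P(Class 2 | the observation) = 0.093 / 0.1536 ≈ 0.605

0.605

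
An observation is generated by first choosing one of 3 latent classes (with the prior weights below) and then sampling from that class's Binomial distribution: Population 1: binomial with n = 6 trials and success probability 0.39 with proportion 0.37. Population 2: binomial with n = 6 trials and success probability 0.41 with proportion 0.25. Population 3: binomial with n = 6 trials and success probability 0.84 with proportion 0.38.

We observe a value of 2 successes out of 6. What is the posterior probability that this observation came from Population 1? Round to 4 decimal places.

0.5966

Posterior ∝ prior × likelihood, so P(k | x) ∝ π_k f_k(x); normalise over all components.
Component likelihoods at x = 2 successes out of 6:
  p_1 = C(6,2)·0.39^2·0.61^4 = 15·0.1521·0.138458 = 0.315893
  p_2 = C(6,2)·0.41^2·0.59^4 = 15·0.1681·0.121174 = 0.305539
  p_3 = C(6,2)·0.84^2·0.16^4 = 15·0.7056·0.00065536 = 0.00693633
Weight by the priors:
  π_1·p_1 = 0.37 × 0.315893 = 0.11688
  π_2·p_2 = 0.25 × 0.305539 = 0.0763848
  π_3·p_3 = 0.38 × 0.00693633 = 0.00263581
Sum: 0.11688 + 0.0763848 + 0.00263581 = 0.195901
P(Population 1 | data) = 0.11688 / 0.195901 ≈ 0.5966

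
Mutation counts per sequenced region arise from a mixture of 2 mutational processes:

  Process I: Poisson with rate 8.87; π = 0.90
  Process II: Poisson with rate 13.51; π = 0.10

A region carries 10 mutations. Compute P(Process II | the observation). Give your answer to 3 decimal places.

0.067

By Bayes' theorem, P(k | x) = π_k f_k(x) / Σ_j π_j f_j(x).
Evaluate each component's likelihood at the observed value:
  p_I = 0.116757
  p_II = 0.0757656
Weight by the priors:
  π_I·p_I = 0.90 × 0.116757 = 0.105081
  π_II·p_II = 0.10 × 0.0757656 = 0.00757656
Sum: 0.105081 + 0.00757656 = 0.112657
P(Process II | the observation) ≈ 0.067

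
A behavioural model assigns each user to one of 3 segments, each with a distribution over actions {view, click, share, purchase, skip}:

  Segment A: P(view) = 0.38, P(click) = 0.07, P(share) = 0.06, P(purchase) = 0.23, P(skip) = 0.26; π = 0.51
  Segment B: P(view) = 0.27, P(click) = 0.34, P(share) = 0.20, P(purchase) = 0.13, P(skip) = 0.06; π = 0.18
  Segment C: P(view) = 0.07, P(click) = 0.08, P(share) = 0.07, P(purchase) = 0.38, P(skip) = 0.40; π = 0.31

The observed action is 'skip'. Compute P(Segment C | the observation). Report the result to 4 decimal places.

P(component k | x) = π_k·f_k(x) / marginal(x), where marginal(x) = Σ_j π_j·f_j(x).
Evaluate each component's likelihood at the observed value:
  f_A = 0.26
  f_B = 0.06
  f_C = 0.4
Multiply by the mixture weights:
  π_A·f_A = 0.51 × 0.26 = 0.1326
  π_B·f_B = 0.18 × 0.06 = 0.0108
  π_C·f_C = 0.31 × 0.4 = 0.124
Evidence: 0.1326 + 0.0108 + 0.124 = 0.2674
P(Segment C | data) = 0.124 / 0.2674 ≈ 0.4637

0.4637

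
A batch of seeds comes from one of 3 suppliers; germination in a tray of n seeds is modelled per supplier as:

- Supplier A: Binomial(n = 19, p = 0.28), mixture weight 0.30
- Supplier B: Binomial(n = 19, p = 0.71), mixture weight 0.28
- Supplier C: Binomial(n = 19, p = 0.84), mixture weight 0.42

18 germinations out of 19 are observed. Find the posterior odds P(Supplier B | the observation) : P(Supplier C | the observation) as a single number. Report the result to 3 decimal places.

0.059

Since P(k|x) ∝ π_k f_k(x), the posterior odds are π_i f_i(x) / (π_j f_j(x)).
Binomial probabilities:
  f_A = 1.53084e-09
  f_B = 0.0115825
  f_C = 0.131796
Posterior odds = (π_B·f_B) / (π_C·f_C) = (0.28·0.0115825) / (0.42·0.131796) = 0.0032431 / 0.0553541 ≈ 0.059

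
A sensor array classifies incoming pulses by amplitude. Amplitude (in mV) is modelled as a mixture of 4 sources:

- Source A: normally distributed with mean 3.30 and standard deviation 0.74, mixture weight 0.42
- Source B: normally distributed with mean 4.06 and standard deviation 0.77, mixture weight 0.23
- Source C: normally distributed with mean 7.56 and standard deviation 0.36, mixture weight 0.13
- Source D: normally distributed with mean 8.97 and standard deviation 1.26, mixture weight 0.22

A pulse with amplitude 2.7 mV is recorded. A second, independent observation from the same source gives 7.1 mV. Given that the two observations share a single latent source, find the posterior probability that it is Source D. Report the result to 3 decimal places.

0.006

Posterior ∝ prior × likelihood, so P(k | x) ∝ π_k f_k(x); normalise over all components.
Since both observations come from the same component, the likelihood for component k is f_k(x₁)·f_k(x₂).
  L_A = [(1/(0.74·√(2π)))·exp(−(2.7−3.30)²/(2·0.74²)) = 0.539111·exp(-0.32871) = 0.388081] × [1.01295e-06] = 3.93108e-07
  L_B = [(1/(0.77·√(2π)))·exp(−(2.7−4.06)²/(2·0.77²)) = 0.518107·exp(-1.55979) = 0.108896] × [0.000213659] = 2.32665e-05
  L_C = [(1/(0.36·√(2π)))·exp(−(2.7−7.56)²/(2·0.36²)) = 1.108173·exp(-91.12500) = 2.94797e-40] × [0.489855] = 1.44408e-40
  L_D = [(1/(1.26·√(2π)))·exp(−(2.7−8.97)²/(2·1.26²)) = 0.316621·exp(-12.38124) = 1.32873e-06] × [0.105255] = 1.39856e-07
Unnormalised posteriors:
  π_A·L_A = 0.42 × 3.93108e-07 = 1.65106e-07
  π_B·L_B = 0.23 × 2.32665e-05 = 5.3513e-06
  π_C·L_C = 0.13 × 1.44408e-40 = 1.8773e-41
  π_D·L_D = 0.22 × 1.39856e-07 = 3.07683e-08
Sum: 1.65106e-07 + 5.3513e-06 + 1.8773e-41 + 3.07683e-08 = 5.54717e-06
P(Source D | x₁, x₂) = 3.07683e-08 / 5.54717e-06 ≈ 0.006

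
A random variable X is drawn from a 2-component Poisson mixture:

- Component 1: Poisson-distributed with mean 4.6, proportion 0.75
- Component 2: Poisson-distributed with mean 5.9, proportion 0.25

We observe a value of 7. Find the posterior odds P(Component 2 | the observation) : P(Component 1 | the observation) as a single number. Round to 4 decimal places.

0.5187

Posterior odds = (w_i f_i(x)) / (w_j f_j(x)); the normalising sum cancels.
Poisson probabilities:
  L_1 = e^(−4.6)·4.6^7/7! = 0.08692
  L_2 = e^(−5.9)·5.9^7/7! = 0.135268
Posterior odds = (w_2·L_2) / (w_1·L_1) = (0.25·0.135268) / (0.75·0.08692) = 0.0338171 / 0.06519 ≈ 0.5187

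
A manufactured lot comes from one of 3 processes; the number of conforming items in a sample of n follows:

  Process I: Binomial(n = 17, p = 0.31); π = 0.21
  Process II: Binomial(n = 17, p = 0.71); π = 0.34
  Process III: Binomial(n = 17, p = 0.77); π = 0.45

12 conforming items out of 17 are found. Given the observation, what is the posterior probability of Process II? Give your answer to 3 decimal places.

0.476

By Bayes' theorem, P(k | x) = π_k f_k(x) / Σ_j π_j f_j(x).
Binomial probabilities:
  p_I = 0.000762318
  p_II = 0.208277
  p_III = 0.173013
Unnormalised posteriors:
  π_I·p_I = 0.21 × 0.000762318 = 0.000160087
  π_II·p_II = 0.34 × 0.208277 = 0.070814
  π_III·p_III = 0.45 × 0.173013 = 0.0778558
Marginal: 0.000160087 + 0.070814 + 0.0778558 = 0.14883
P(Process II | the observation) = 0.070814 / 0.14883 ≈ 0.476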